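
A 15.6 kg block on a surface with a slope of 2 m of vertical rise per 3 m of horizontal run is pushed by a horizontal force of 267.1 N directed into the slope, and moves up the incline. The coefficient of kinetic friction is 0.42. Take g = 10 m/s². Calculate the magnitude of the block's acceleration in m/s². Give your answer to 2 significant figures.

1.2 m/s²

The horizontal push has components F cos 33.69° = 267.1 × 0.8321 = 222.254 N up the incline and F sin 33.69° = 267.1 × 0.5547 = 148.160 N pressing into the surface.
The normal force is therefore N = mg cos 33.69° + F sin 33.69° = 129.808 + 148.160 = 277.968 N, and kinetic friction down the slope is μN = 0.42 × 277.968 = 116.747 N.
Along the incline: F cos 33.69° − mg sin 33.69° − μN = ma, so 222.254 − 86.533 − 116.747 = 15.6 a, giving a = 1.2163 m/s².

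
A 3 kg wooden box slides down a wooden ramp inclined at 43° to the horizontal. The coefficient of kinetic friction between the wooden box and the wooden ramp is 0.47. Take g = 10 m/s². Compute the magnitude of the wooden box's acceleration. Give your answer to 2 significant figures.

Resolving the weight along the incline: the component pulling the wooden box down the slope is mg sin 43° = 3 × 10 × 0.6820 = 20.460 N, and the normal force is N = mg cos 43° = 3 × 10 × 0.7314 = 21.942 N.
Kinetic friction acts up the slope with magnitude f = μN = 0.47 × 21.942 = 10.313 N.
Net force along the incline is 20.460 − 10.313 = 10.147 N, so a = 10.147 / 3 = 3.3823 m/s².

3.4 m/s²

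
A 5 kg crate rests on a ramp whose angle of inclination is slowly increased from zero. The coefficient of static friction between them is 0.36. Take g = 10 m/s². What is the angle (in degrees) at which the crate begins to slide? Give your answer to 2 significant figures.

At the threshold of sliding, static friction is at its maximum μ_s N and exactly balances the weight component along the incline: mg sin θ = μ_s mg cos θ.
Hence tan θ = μ_s = 0.36, so θ = arctan(0.36) = 19.7989°.

20°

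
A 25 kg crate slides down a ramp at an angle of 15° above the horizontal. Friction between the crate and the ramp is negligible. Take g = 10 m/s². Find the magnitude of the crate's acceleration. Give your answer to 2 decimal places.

2.59 m/s²

Resolving the weight along the incline: the component pulling the crate down the slope is mg sin 15° = 25 × 10 × 0.2588 = 64.700 N, and the normal force is N = mg cos 15° = 25 × 10 × 0.9659 = 241.475 N.
With no friction the net force along the incline is 64.700 N, so a = g sin 15° = 64.700 / 25 = 2.5880 m/s².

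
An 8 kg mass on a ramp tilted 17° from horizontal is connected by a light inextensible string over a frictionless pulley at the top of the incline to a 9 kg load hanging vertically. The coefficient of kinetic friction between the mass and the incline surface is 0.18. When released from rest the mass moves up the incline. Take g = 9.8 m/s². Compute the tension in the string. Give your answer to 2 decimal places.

60.79 N

For the mass on the incline: the weight component along the slope is m₁g sin 17° = 8 × 9.8 × 0.2924 = 22.924 N and the normal force is N = m₁g cos 17° = 74.974 N.
Kinetic friction opposes the mass's motion up the incline: f = μN = 0.18 × 74.974 = 13.495 N acting down the slope.
Newton's second law for the mass (up-slope positive): T − 22.924 − 13.495 = 8 a. For the hanging load (downward positive): 9 × 9.8 − T = 9 a.
Adding the two equations eliminates T: 51.781 = 17 a, so a = 3.0459 m/s².
Then from the hanging load's equation, T = 9 × (9.8 − 3.0459) = 60.787 N.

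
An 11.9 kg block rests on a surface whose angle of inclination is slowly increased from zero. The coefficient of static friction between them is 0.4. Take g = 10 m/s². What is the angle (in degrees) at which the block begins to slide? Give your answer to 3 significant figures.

21.8°

At the threshold of sliding, static friction is at its maximum μ_s N and exactly balances the weight component along the incline: mg sin θ = μ_s mg cos θ.
Hence tan θ = μ_s = 0.4, so θ = arctan(0.4) = 21.8014°.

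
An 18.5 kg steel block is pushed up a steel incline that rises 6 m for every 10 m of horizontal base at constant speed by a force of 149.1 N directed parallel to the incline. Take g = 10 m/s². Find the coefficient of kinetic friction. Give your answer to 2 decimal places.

At constant speed ΣF = 0 along the incline. The applied 149.1 N acts up the slope; the weight component mg sin 30.96° = 95.182 N and kinetic friction μN both act down the slope.
So 149.1 = 95.182 + μ × 158.636, giving μ = (149.1 − 95.182) / 158.636 = 0.3399.

0.34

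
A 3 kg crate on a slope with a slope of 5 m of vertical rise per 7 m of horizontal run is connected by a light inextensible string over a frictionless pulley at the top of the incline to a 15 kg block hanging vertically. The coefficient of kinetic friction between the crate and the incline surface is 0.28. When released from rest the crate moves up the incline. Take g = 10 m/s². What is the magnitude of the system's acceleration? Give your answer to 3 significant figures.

For the crate on the incline: the weight component along the slope is m₁g sin 35.54° = 3 × 10 × 0.5812 = 17.436 N and the normal force is N = m₁g cos 35.54° = 24.412 N.
Kinetic friction opposes the crate's motion up the incline: f = μN = 0.28 × 24.412 = 6.835 N acting down the slope.
Newton's second law for the crate (up-slope positive): T − 17.436 − 6.835 = 3 a. For the hanging block (downward positive): 15 × 10 − T = 15 a.
Adding the two equations eliminates T: 125.729 = 18 a, so a = 6.9849 m/s².

6.98 m/s²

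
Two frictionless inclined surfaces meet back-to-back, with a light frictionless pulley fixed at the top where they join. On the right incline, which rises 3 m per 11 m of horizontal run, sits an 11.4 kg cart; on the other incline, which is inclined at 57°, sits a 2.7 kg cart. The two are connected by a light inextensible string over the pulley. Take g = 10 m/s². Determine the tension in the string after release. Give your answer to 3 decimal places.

Resolve each weight along its own incline: the 11.4 kg mass has component 11.4 × 10 × sin 15.26° = 29.995 N down its slope, and the 2.7 kg mass has 2.7 × 10 × sin 57° = 22.644 N down its slope.
The 11.4 kg side's 29.995 N exceeds the other side's 22.644 N, so that mass slides down and the 2.7 kg mass slides up. Taking that direction as positive, Newton's second law for the whole system gives 29.995 − 22.644 = (11.4 + 2.7) a, so a = 7.351 / 14.1 = 0.5213 m/s².
For the 2.7 kg mass (up-slope positive): T − 22.644 = 2.7 × 0.5213, so T = 24.052 N.

24.052 N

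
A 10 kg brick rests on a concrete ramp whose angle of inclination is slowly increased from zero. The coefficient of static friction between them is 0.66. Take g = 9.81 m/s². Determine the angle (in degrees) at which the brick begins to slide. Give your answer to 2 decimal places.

33.42°

At the threshold of sliding, static friction is at its maximum μ_s N and exactly balances the weight component along the incline: mg sin θ = μ_s mg cos θ.
Hence tan θ = μ_s = 0.66, so θ = arctan(0.66) = 33.4248°.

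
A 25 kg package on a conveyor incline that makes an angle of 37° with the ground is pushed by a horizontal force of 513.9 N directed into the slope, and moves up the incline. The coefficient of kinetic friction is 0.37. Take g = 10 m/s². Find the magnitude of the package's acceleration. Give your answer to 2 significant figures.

The horizontal push has components F cos 37° = 513.9 × 0.7986 = 410.401 N up the incline and F sin 37° = 513.9 × 0.6018 = 309.265 N pressing into the surface.
The normal force is therefore N = mg cos 37° + F sin 37° = 199.650 + 309.265 = 508.915 N, and kinetic friction down the slope is μN = 0.37 × 508.915 = 188.299 N.
Along the incline: F cos 37° − mg sin 37° − μN = ma, so 410.401 − 150.450 − 188.299 = 25 a, giving a = 2.8661 m/s².

2.9 m/s²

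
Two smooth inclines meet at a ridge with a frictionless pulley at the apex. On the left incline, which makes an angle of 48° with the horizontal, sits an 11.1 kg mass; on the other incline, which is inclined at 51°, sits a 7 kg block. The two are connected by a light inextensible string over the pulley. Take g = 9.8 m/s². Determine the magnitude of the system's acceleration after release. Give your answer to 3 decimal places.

Resolve each weight along its own incline: the 11.1 kg mass has component 11.1 × 9.8 × sin 48° = 80.839 N down its slope, and the 7 kg mass has 7 × 9.8 × sin 51° = 53.312 N down its slope.
The 11.1 kg side's 80.839 N exceeds the other side's 53.312 N, so that mass slides down and the 7 kg mass slides up. Taking that direction as positive, Newton's second law for the whole system gives 80.839 − 53.312 = (11.1 + 7) a, so a = 27.527 / 18.1 = 1.5208 m/s².

1.521 m/s²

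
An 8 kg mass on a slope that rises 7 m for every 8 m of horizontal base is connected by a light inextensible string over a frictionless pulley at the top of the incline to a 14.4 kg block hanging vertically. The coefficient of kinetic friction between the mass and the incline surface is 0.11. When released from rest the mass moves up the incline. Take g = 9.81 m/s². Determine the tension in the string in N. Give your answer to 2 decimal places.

For the mass on the incline: the weight component along the slope is m₁g sin 41.19° = 8 × 9.81 × 0.6585 = 51.679 N and the normal force is N = m₁g cos 41.19° = 59.062 N.
Kinetic friction opposes the mass's motion up the incline: f = μN = 0.11 × 59.062 = 6.497 N acting down the slope.
Newton's second law for the mass (up-slope positive): T − 51.679 − 6.497 = 8 a. For the hanging block (downward positive): 14.4 × 9.81 − T = 14.4 a.
Adding the two equations eliminates T: 83.088 = 22.4 a, so a = 3.7093 m/s².
Then from the hanging block's equation, T = 14.4 × (9.81 − 3.7093) = 87.850 N.

87.85 N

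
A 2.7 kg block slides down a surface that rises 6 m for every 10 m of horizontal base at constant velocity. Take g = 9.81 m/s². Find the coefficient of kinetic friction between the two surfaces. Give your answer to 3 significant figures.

At constant velocity the net force along the incline is zero: mg sin 30.96° = μ mg cos 30.96°.
So μ = tan 30.96° = 0.5145 / 0.8575 = 0.6000.

0.600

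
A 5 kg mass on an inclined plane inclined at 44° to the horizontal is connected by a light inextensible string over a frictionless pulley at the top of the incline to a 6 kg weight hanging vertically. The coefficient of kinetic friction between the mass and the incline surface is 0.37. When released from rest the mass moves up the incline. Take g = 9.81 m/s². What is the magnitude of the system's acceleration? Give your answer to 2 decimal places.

1.07 m/s²

For the mass on the incline: the weight component along the slope is m₁g sin 44° = 5 × 9.81 × 0.6947 = 34.075 N and the normal force is N = m₁g cos 44° = 35.284 N.
Kinetic friction opposes the mass's motion up the incline: f = μN = 0.37 × 35.284 = 13.055 N acting down the slope.
Newton's second law for the mass (up-slope positive): T − 34.075 − 13.055 = 5 a. For the hanging weight (downward positive): 6 × 9.81 − T = 6 a.
Adding the two equations eliminates T: 11.730 = 11 a, so a = 1.0664 m/s².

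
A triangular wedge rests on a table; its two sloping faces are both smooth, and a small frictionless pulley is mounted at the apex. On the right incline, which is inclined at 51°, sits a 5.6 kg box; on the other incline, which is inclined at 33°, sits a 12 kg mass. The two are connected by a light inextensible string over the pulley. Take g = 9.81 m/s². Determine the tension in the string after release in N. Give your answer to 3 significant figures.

Resolve each weight along its own incline: the 5.6 kg mass has component 5.6 × 9.81 × sin 51° = 42.693 N down its slope, and the 12 kg mass has 12 × 9.81 × sin 33° = 64.115 N down its slope.
The 12 kg side's 64.115 N exceeds the other side's 42.693 N, so that mass slides down and the 5.6 kg mass slides up. Taking that direction as positive, Newton's second law for the whole system gives 64.115 − 42.693 = (5.6 + 12) a, so a = 21.422 / 17.6 = 1.2172 m/s².
For the 5.6 kg mass (up-slope positive): T − 42.693 = 5.6 × 1.2172, so T = 49.509 N.

49.5 N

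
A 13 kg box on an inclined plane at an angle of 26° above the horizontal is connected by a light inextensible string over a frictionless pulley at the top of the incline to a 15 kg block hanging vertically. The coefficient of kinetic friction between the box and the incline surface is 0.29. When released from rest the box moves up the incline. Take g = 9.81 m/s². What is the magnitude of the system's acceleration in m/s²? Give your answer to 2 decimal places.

For the box on the incline: the weight component along the slope is m₁g sin 26° = 13 × 9.81 × 0.4384 = 55.909 N and the normal force is N = m₁g cos 26° = 114.623 N.
Kinetic friction opposes the box's motion up the incline: f = μN = 0.29 × 114.623 = 33.241 N acting down the slope.
Newton's second law for the box (up-slope positive): T − 55.909 − 33.241 = 13 a. For the hanging block (downward positive): 15 × 9.81 − T = 15 a.
Adding the two equations eliminates T: 58.000 = 28 a, so a = 2.0714 m/s².

2.07 m/s²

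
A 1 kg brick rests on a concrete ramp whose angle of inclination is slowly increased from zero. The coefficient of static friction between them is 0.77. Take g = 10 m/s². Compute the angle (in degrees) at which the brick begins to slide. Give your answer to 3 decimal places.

At the threshold of sliding, static friction is at its maximum μ_s N and exactly balances the weight component along the incline: mg sin θ = μ_s mg cos θ.
Hence tan θ = μ_s = 0.77, so θ = arctan(0.77) = 37.5963°.

37.596°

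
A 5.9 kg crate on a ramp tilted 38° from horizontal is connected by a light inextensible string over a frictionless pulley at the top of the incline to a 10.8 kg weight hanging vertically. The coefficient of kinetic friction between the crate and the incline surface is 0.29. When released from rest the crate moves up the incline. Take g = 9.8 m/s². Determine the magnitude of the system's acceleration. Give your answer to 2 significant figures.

For the crate on the incline: the weight component along the slope is m₁g sin 38° = 5.9 × 9.8 × 0.6157 = 35.600 N and the normal force is N = m₁g cos 38° = 45.563 N.
Kinetic friction opposes the crate's motion up the incline: f = μN = 0.29 × 45.563 = 13.213 N acting down the slope.
Newton's second law for the crate (up-slope positive): T − 35.600 − 13.213 = 5.9 a. For the hanging weight (downward positive): 10.8 × 9.8 − T = 10.8 a.
Adding the two equations eliminates T: 57.027 = 16.7 a, so a = 3.4148 m/s².

3.4 m/s²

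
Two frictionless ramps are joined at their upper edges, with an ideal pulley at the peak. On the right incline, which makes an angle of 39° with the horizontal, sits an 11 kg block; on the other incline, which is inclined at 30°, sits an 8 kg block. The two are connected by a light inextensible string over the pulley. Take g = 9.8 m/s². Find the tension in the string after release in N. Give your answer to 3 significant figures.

Resolve each weight along its own incline: the 11 kg mass has component 11 × 9.8 × sin 39° = 67.841 N down its slope, and the 8 kg mass has 8 × 9.8 × sin 30° = 39.200 N down its slope.
The 11 kg side's 67.841 N exceeds the other side's 39.200 N, so that mass slides down and the 8 kg mass slides up. Taking that direction as positive, Newton's second law for the whole system gives 67.841 − 39.200 = (11 + 8) a, so a = 28.641 / 19 = 1.5074 m/s².
For the 8 kg mass (up-slope positive): T − 39.200 = 8 × 1.5074, so T = 51.259 N.

51.3 N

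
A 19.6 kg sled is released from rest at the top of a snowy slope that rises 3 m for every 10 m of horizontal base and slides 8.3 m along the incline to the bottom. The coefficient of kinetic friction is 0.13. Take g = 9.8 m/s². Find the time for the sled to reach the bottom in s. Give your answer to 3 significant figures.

3.23 s

The weight component along the incline is mg sin 16.70° = 55.194 N and the normal force is N = mg cos 16.70° = 183.979 N.
Friction up the slope is f = μN = 0.13 × 183.979 = 23.917 N, so the net downslope force is 55.194 − 23.917 = 31.277 N and a = 31.277 / 19.6 = 1.5958 m/s².
Starting from rest, L = ½at², so t = √(2L/a) = √(2 × 8.3 / 1.5958) = 3.2253 s.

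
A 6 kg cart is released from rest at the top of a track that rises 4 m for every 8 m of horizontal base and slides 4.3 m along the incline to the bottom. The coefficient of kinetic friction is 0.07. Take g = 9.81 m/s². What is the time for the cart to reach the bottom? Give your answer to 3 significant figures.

1.51 s

The weight component along the incline is mg sin 26.57° = 26.323 N and the normal force is N = mg cos 26.57° = 52.646 N.
Friction up the slope is f = μN = 0.07 × 52.646 = 3.685 N, so the net downslope force is 26.323 − 3.685 = 22.638 N and a = 22.638 / 6 = 3.7730 m/s².
Starting from rest, L = ½at², so t = √(2L/a) = √(2 × 4.3 / 3.7730) = 1.5098 s.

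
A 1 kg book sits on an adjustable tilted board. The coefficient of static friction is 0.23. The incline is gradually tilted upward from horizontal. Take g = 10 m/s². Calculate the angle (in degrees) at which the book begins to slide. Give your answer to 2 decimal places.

At the threshold of sliding, static friction is at its maximum μ_s N and exactly balances the weight component along the incline: mg sin θ = μ_s mg cos θ.
Hence tan θ = μ_s = 0.23, so θ = arctan(0.23) = 12.9528°.

12.95°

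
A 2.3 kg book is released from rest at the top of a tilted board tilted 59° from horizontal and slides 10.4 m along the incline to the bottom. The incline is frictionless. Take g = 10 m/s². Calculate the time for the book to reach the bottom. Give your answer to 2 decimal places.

1.56 s

The weight component along the incline is mg sin 59° = 19.715 N and the normal force is N = mg cos 59° = 11.846 N.
With no friction, a = g sin 59° = 8.5717 m/s².
Starting from rest, L = ½at², so t = √(2L/a) = √(2 × 10.4 / 8.5717) = 1.5578 s.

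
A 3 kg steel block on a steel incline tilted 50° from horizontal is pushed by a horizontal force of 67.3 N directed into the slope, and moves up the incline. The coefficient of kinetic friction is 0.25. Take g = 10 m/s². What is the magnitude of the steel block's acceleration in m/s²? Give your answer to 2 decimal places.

The horizontal push has components F cos 50° = 67.3 × 0.6428 = 43.260 N up the incline and F sin 50° = 67.3 × 0.7660 = 51.552 N pressing into the surface.
The normal force is therefore N = mg cos 50° + F sin 50° = 19.284 + 51.552 = 70.836 N, and kinetic friction down the slope is μN = 0.25 × 70.836 = 17.709 N.
Along the incline: F cos 50° − mg sin 50° − μN = ma, so 43.260 − 22.980 − 17.709 = 3 a, giving a = 0.8570 m/s².

0.86 m/s²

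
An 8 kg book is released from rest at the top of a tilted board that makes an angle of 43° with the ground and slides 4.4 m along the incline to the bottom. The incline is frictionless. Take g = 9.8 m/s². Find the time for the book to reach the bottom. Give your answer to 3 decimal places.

The weight component along the incline is mg sin 43° = 53.469 N and the normal force is N = mg cos 43° = 57.338 N.
With no friction, a = g sin 43° = 6.6836 m/s².
Starting from rest, L = ½at², so t = √(2L/a) = √(2 × 4.4 / 6.6836) = 1.1475 s.

1.147 s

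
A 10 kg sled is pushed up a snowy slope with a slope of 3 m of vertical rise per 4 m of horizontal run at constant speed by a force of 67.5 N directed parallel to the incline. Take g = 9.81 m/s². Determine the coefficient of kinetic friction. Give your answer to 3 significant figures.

0.110

At constant speed ΣF = 0 along the incline. The applied 67.5 N acts up the slope; the weight component mg sin 36.87° = 58.860 N and kinetic friction μN both act down the slope.
So 67.5 = 58.860 + μ × 78.480, giving μ = (67.5 − 58.860) / 78.480 = 0.1101.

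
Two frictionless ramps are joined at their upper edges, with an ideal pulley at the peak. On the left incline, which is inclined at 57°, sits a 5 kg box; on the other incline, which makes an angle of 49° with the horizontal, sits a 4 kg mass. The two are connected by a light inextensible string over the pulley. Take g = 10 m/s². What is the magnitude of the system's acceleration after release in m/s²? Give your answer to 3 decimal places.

Resolve each weight along its own incline: the 5 kg mass has component 5 × 10 × sin 57° = 41.934 N down its slope, and the 4 kg mass has 4 × 10 × sin 49° = 30.188 N down its slope.
The 5 kg side's 41.934 N exceeds the other side's 30.188 N, so that mass slides down and the 4 kg mass slides up. Taking that direction as positive, Newton's second law for the whole system gives 41.934 − 30.188 = (5 + 4) a, so a = 11.746 / 9 = 1.3051 m/s².

1.305 m/s²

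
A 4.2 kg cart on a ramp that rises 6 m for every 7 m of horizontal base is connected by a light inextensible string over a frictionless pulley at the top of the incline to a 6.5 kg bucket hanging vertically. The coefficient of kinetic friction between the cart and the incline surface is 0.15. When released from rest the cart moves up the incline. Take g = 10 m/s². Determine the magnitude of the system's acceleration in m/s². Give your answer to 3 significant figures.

For the cart on the incline: the weight component along the slope is m₁g sin 40.60° = 4.2 × 10 × 0.6508 = 27.334 N and the normal force is N = m₁g cos 40.60° = 31.889 N.
Kinetic friction opposes the cart's motion up the incline: f = μN = 0.15 × 31.889 = 4.783 N acting down the slope.
Newton's second law for the cart (up-slope positive): T − 27.334 − 4.783 = 4.2 a. For the hanging bucket (downward positive): 6.5 × 10 − T = 6.5 a.
Adding the two equations eliminates T: 32.883 = 10.7 a, so a = 3.0732 m/s².

3.07 m/s²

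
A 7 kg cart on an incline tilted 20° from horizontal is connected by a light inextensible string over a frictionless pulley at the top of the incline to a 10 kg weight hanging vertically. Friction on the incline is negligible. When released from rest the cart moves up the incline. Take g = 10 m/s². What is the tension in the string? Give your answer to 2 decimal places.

For the cart on the incline: the weight component along the slope is m₁g sin 20° = 7 × 10 × 0.3420 = 23.940 N and the normal force is N = m₁g cos 20° = 65.778 N.
Newton's second law for the cart (up-slope positive): T − 23.940 = 7 a. For the hanging weight (downward positive): 10 × 10 − T = 10 a.
Adding the two equations eliminates T: 76.060 = 17 a, so a = 4.4741 m/s².
Then from the hanging weight's equation, T = 10 × (10 − 4.4741) = 55.259 N.

55.26 N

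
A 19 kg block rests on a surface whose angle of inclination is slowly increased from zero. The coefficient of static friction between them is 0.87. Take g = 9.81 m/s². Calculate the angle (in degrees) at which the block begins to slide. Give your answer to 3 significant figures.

41.0°

At the threshold of sliding, static friction is at its maximum μ_s N and exactly balances the weight component along the incline: mg sin θ = μ_s mg cos θ.
Hence tan θ = μ_s = 0.87, so θ = arctan(0.87) = 41.0233°.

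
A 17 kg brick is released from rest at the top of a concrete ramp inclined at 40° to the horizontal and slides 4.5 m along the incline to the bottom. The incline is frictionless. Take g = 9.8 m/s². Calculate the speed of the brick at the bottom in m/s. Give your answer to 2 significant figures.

The weight component along the incline is mg sin 40° = 107.088 N and the normal force is N = mg cos 40° = 127.623 N.
With no friction, a = g sin 40° = 6.2993 m/s².
Starting from rest over a distance of 4.5 m, v² = 2aL = 2 × 6.2993 × 4.5 = 56.6937, so v = 7.5295 m/s.

7.5 m/s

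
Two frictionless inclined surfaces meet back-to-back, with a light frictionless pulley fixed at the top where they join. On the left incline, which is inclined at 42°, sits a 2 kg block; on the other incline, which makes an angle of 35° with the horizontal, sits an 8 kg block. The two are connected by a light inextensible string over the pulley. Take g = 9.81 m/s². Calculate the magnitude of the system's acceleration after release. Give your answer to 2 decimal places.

3.19 m/s²

Resolve each weight along its own incline: the 2 kg mass has component 2 × 9.81 × sin 42° = 13.128 N down its slope, and the 8 kg mass has 8 × 9.81 × sin 35° = 45.014 N down its slope.
The 8 kg side's 45.014 N exceeds the other side's 13.128 N, so that mass slides down and the 2 kg mass slides up. Taking that direction as positive, Newton's second law for the whole system gives 45.014 − 13.128 = (2 + 8) a, so a = 31.886 / 10 = 3.1886 m/s².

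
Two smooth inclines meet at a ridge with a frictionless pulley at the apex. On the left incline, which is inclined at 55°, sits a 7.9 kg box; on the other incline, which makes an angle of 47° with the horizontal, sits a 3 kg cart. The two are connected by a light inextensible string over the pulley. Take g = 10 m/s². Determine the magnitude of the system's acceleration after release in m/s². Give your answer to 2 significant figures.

3.9 m/s²

Resolve each weight along its own incline: the 7.9 kg mass has component 7.9 × 10 × sin 55° = 64.713 N down its slope, and the 3 kg mass has 3 × 10 × sin 47° = 21.941 N down its slope.
The 7.9 kg side's 64.713 N exceeds the other side's 21.941 N, so that mass slides down and the 3 kg mass slides up. Taking that direction as positive, Newton's second law for the whole system gives 64.713 − 21.941 = (7.9 + 3) a, so a = 42.772 / 10.9 = 3.9240 m/s².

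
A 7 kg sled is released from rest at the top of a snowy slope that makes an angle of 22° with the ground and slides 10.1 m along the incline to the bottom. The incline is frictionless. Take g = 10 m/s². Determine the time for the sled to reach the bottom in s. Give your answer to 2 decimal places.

The weight component along the incline is mg sin 22° = 26.222 N and the normal force is N = mg cos 22° = 64.903 N.
With no friction, a = g sin 22° = 3.7461 m/s².
Starting from rest, L = ½at², so t = √(2L/a) = √(2 × 10.1 / 3.7461) = 2.3221 s.

2.32 s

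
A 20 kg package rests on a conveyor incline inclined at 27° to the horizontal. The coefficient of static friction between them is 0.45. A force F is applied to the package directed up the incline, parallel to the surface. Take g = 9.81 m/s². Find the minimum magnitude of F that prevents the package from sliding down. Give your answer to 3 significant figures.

10.4 N

The normal force is N = mg cos 27° = 174.815 N. With F at its minimum the package is on the verge of sliding down, so static friction is at its maximum μ_s N = 0.45 × 174.815 = 78.667 N and acts up the slope.
Equilibrium along the incline: F + μ_s N = mg sin 27°, so F = 89.073 − 78.667 = 10.406 N.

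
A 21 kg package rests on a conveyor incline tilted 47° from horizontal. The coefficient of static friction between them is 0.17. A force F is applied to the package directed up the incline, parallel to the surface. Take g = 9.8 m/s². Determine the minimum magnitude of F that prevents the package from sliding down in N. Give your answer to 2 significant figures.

130 N

The normal force is N = mg cos 47° = 140.355 N. With F at its minimum the package is on the verge of sliding down, so static friction is at its maximum μ_s N = 0.17 × 140.355 = 23.860 N and acts up the slope.
Equilibrium along the incline: F + μ_s N = mg sin 47°, so F = 150.513 − 23.860 = 126.653 N.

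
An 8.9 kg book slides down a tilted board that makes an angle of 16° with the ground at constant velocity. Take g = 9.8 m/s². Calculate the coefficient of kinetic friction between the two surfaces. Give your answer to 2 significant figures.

At constant velocity the net force along the incline is zero: mg sin 16° = μ mg cos 16°.
So μ = tan 16° = 0.2756 / 0.9613 = 0.2867.

0.29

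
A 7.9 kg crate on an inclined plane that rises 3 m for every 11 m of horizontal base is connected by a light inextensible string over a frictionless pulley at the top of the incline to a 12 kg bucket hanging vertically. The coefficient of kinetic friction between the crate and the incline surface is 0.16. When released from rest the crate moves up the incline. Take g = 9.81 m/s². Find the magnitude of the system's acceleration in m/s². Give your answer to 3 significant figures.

For the crate on the incline: the weight component along the slope is m₁g sin 15.26° = 7.9 × 9.81 × 0.2631 = 20.390 N and the normal force is N = m₁g cos 15.26° = 74.768 N.
Kinetic friction opposes the crate's motion up the incline: f = μN = 0.16 × 74.768 = 11.963 N acting down the slope.
Newton's second law for the crate (up-slope positive): T − 20.390 − 11.963 = 7.9 a. For the hanging bucket (downward positive): 12 × 9.81 − T = 12 a.
Adding the two equations eliminates T: 85.367 = 19.9 a, so a = 4.2898 m/s².

4.29 m/s²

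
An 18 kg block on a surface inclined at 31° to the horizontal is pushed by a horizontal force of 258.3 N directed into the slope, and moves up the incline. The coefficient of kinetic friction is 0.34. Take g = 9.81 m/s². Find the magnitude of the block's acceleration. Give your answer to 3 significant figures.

The horizontal push has components F cos 31° = 258.3 × 0.8572 = 221.415 N up the incline and F sin 31° = 258.3 × 0.5150 = 133.025 N pressing into the surface.
The normal force is therefore N = mg cos 31° + F sin 31° = 151.364 + 133.025 = 284.389 N, and kinetic friction down the slope is μN = 0.34 × 284.389 = 96.692 N.
Along the incline: F cos 31° − mg sin 31° − μN = ma, so 221.415 − 90.939 − 96.692 = 18 a, giving a = 1.8769 m/s².

1.88 m/s²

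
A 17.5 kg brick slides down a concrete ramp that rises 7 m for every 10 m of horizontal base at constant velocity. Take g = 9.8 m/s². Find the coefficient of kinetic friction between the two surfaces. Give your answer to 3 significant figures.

0.700

At constant velocity the net force along the incline is zero: mg sin 34.99° = μ mg cos 34.99°.
So μ = tan 34.99° = 0.5735 / 0.8192 = 0.7001.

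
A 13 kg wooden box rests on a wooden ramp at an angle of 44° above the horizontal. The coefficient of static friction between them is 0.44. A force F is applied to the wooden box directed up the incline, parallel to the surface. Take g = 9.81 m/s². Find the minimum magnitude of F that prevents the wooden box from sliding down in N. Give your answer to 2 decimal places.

48.23 N

The normal force is N = mg cos 44° = 91.737 N. With F at its minimum the wooden box is on the verge of sliding down, so static friction is at its maximum μ_s N = 0.44 × 91.737 = 40.364 N and acts up the slope.
Equilibrium along the incline: F + μ_s N = mg sin 44°, so F = 88.590 − 40.364 = 48.226 N.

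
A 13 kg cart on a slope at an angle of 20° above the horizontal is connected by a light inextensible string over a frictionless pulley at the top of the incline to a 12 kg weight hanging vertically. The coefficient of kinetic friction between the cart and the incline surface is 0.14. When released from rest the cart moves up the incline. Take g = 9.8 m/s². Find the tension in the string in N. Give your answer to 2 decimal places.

90.11 N

For the cart on the incline: the weight component along the slope is m₁g sin 20° = 13 × 9.8 × 0.3420 = 43.571 N and the normal force is N = m₁g cos 20° = 119.717 N.
Kinetic friction opposes the cart's motion up the incline: f = μN = 0.14 × 119.717 = 16.760 N acting down the slope.
Newton's second law for the cart (up-slope positive): T − 43.571 − 16.760 = 13 a. For the hanging weight (downward positive): 12 × 9.8 − T = 12 a.
Adding the two equations eliminates T: 57.269 = 25 a, so a = 2.2908 m/s².
Then from the hanging weight's equation, T = 12 × (9.8 − 2.2908) = 90.110 N.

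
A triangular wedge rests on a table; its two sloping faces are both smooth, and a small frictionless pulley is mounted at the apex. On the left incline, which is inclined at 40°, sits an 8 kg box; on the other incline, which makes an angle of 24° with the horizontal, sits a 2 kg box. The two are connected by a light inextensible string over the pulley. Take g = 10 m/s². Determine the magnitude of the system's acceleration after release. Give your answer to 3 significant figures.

4.33 m/s²

Resolve each weight along its own incline: the 8 kg mass has component 8 × 10 × sin 40° = 51.423 N down its slope, and the 2 kg mass has 2 × 10 × sin 24° = 8.135 N down its slope.
The 8 kg side's 51.423 N exceeds the other side's 8.135 N, so that mass slides down and the 2 kg mass slides up. Taking that direction as positive, Newton's second law for the whole system gives 51.423 − 8.135 = (8 + 2) a, so a = 43.288 / 10 = 4.3288 m/s².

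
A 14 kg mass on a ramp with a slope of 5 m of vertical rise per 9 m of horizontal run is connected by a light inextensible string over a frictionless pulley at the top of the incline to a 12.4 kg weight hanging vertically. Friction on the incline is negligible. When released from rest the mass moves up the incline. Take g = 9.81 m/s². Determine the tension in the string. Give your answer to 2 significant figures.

96 N

For the mass on the incline: the weight component along the slope is m₁g sin 29.05° = 14 × 9.81 × 0.4856 = 66.692 N and the normal force is N = m₁g cos 29.05° = 120.057 N.
Newton's second law for the mass (up-slope positive): T − 66.692 = 14 a. For the hanging weight (downward positive): 12.4 × 9.81 − T = 12.4 a.
Adding the two equations eliminates T: 54.952 = 26.4 a, so a = 2.0815 m/s².
Then from the hanging weight's equation, T = 12.4 × (9.81 − 2.0815) = 95.833 N.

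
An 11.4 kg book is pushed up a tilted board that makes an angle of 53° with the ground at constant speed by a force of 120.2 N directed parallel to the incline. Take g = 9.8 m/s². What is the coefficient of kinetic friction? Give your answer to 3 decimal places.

At constant speed ΣF = 0 along the incline. The applied 120.2 N acts up the slope; the weight component mg sin 53° = 89.224 N and kinetic friction μN both act down the slope.
So 120.2 = 89.224 + μ × 67.235, giving μ = (120.2 − 89.224) / 67.235 = 0.4607.

0.461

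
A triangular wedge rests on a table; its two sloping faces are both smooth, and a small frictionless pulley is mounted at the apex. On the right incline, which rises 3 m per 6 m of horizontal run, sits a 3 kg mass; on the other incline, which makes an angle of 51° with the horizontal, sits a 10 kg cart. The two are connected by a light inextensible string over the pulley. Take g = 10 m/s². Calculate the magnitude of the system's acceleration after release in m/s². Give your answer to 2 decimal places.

Resolve each weight along its own incline: the 3 kg mass has component 3 × 10 × sin 26.57° = 13.416 N down its slope, and the 10 kg mass has 10 × 10 × sin 51° = 77.715 N down its slope.
The 10 kg side's 77.715 N exceeds the other side's 13.416 N, so that mass slides down and the 3 kg mass slides up. Taking that direction as positive, Newton's second law for the whole system gives 77.715 − 13.416 = (3 + 10) a, so a = 64.299 / 13 = 4.9461 m/s².

4.95 m/s²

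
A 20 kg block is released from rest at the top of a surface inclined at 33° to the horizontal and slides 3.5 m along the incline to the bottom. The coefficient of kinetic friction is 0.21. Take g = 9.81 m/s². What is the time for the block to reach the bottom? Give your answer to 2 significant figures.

1.4 s

The weight component along the incline is mg sin 33° = 106.858 N and the normal force is N = mg cos 33° = 164.547 N.
Friction up the slope is f = μN = 0.21 × 164.547 = 34.555 N, so the net downslope force is 106.858 − 34.555 = 72.303 N and a = 72.303 / 20 = 3.6151 m/s².
Starting from rest, L = ½at², so t = √(2L/a) = √(2 × 3.5 / 3.6151) = 1.3915 s.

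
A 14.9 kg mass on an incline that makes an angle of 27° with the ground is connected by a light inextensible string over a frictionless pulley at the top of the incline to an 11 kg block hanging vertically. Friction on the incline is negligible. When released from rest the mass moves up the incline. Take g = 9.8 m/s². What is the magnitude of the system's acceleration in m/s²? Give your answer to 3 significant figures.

For the mass on the incline: the weight component along the slope is m₁g sin 27° = 14.9 × 9.8 × 0.4540 = 66.293 N and the normal force is N = m₁g cos 27° = 130.105 N.
Newton's second law for the mass (up-slope positive): T − 66.293 = 14.9 a. For the hanging block (downward positive): 11 × 9.8 − T = 11 a.
Adding the two equations eliminates T: 41.507 = 25.9 a, so a = 1.6026 m/s².

1.60 m/s²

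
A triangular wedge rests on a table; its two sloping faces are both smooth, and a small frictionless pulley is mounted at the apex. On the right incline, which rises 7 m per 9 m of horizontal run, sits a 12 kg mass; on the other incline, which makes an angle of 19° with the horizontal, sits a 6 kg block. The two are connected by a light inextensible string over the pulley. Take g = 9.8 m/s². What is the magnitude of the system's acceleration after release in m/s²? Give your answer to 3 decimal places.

Resolve each weight along its own incline: the 12 kg mass has component 12 × 9.8 × sin 37.87° = 72.199 N down its slope, and the 6 kg mass has 6 × 9.8 × sin 19° = 19.143 N down its slope.
The 12 kg side's 72.199 N exceeds the other side's 19.143 N, so that mass slides down and the 6 kg mass slides up. Taking that direction as positive, Newton's second law for the whole system gives 72.199 − 19.143 = (12 + 6) a, so a = 53.056 / 18 = 2.9476 m/s².

2.948 m/s²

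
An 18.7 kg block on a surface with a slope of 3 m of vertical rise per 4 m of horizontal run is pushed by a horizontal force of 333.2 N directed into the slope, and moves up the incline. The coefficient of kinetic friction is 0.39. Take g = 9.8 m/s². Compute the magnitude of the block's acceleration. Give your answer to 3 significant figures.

The horizontal push has components F cos 36.87° = 333.2 × 0.8000 = 266.560 N up the incline and F sin 36.87° = 333.2 × 0.6000 = 199.920 N pressing into the surface.
The normal force is therefore N = mg cos 36.87° + F sin 36.87° = 146.608 + 199.920 = 346.528 N, and kinetic friction down the slope is μN = 0.39 × 346.528 = 135.146 N.
Along the incline: F cos 36.87° − mg sin 36.87° − μN = ma, so 266.560 − 109.956 − 135.146 = 18.7 a, giving a = 1.1475 m/s².

1.15 m/s²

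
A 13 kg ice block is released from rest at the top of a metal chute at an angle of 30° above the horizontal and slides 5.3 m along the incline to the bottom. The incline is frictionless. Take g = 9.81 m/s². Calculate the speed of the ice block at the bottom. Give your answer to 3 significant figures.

7.21 m/s

The weight component along the incline is mg sin 30° = 63.765 N and the normal force is N = mg cos 30° = 110.444 N.
With no friction, a = g sin 30° = 4.9050 m/s².
Starting from rest over a distance of 5.3 m, v² = 2aL = 2 × 4.9050 × 5.3 = 51.9930, so v = 7.2106 m/s.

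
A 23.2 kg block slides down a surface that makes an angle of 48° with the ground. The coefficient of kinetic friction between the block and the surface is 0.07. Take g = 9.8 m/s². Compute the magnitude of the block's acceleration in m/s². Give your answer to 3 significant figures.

6.82 m/s²

Resolving the weight along the incline: the component pulling the block down the slope is mg sin 48° = 23.2 × 9.8 × 0.7431 = 168.951 N, and the normal force is N = mg cos 48° = 23.2 × 9.8 × 0.6691 = 152.127 N.
Kinetic friction acts up the slope with magnitude f = μN = 0.07 × 152.127 = 10.649 N.
Net force along the incline is 168.951 − 10.649 = 158.302 N, so a = 158.302 / 23.2 = 6.8234 m/s².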